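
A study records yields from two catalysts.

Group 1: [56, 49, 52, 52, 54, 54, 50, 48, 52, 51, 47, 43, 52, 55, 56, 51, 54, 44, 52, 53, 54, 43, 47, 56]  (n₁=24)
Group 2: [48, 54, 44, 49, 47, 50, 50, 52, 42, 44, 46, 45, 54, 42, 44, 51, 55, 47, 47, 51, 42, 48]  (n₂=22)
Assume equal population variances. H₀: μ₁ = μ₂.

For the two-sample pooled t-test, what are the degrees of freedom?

degrees of freedom = 44

df = n₁ + n₂ − 2 = 24 + 22 − 2 = 44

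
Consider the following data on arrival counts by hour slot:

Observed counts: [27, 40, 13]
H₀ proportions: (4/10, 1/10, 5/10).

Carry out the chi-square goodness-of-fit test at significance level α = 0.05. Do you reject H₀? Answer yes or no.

reject H₀: yes

n = 80; E_i = n·p_i = [32.00, 8.00, 40.00]
χ² = (27−32.00)²/32.00 + (40−8.00)²/8.00 + (13−40.00)²/40.00 = 147.0062
df = 2
p-value (upper-tail) = 0.00000
At α=0.05: p < α → reject H₀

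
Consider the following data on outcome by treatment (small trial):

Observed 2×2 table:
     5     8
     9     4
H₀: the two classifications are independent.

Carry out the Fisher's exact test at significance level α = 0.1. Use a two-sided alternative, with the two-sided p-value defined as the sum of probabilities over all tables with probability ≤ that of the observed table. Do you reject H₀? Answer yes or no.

Margins: r₁=13, r₂=13, c₁=14, c₂=12, n=26
p_obs = C(13,5)·C(13,9)/C(26,14); sum pmf over tables with pmf ≤ p_obs
p-value (two-sided) = 0.23774
At α=0.1: p ≥ α → fail to reject H₀

reject H₀: no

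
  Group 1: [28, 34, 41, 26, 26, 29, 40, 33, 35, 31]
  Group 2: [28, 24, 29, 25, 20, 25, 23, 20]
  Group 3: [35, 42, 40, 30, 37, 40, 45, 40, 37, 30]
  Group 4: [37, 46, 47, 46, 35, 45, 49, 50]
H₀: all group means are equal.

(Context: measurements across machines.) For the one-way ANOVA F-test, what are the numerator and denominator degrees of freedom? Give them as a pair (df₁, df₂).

degrees of freedom = [3, 32]

k = 4 groups, N = 36 total
df = (k−1, N−k) = (4−1, 36−4) = (3, 32)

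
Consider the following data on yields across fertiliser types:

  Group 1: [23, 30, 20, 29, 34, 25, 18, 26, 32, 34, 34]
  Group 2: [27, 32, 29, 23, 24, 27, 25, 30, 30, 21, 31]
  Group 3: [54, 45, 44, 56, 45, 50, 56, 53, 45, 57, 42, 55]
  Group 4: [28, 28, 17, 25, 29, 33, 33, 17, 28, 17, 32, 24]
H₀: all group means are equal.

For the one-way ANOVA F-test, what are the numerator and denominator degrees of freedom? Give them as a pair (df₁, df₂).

k = 4 groups, N = 46 total
df = (k−1, N−k) = (4−1, 46−4) = (3, 42)

degrees of freedom = [3, 42]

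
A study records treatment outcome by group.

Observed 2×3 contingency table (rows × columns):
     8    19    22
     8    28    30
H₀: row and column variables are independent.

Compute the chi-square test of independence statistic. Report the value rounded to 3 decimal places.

test statistic = 0.451

Row totals [49, 66], col totals [16, 47, 52], n=115
χ² = (8−6.82)²/6.82 + (19−20.03)²/20.03 + (22−22.16)²/22.16 + (8−9.18)²/9.18 + (28−26.97)²/26.97 + (30−29.84)²/29.84 = 0.4510
df = 2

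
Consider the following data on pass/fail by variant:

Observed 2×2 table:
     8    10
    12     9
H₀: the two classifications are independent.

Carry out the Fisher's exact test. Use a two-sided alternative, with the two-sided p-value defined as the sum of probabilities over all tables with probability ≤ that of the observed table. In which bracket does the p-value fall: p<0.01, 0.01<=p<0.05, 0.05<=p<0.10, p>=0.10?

Margins: r₁=18, r₂=21, c₁=20, c₂=19, n=39
p_obs = C(18,8)·C(21,12)/C(39,20); sum pmf over tables with pmf ≤ p_obs
p-value (two-sided) = 0.52725
→ bracket: p>=0.10

p-value bracket: p>=0.10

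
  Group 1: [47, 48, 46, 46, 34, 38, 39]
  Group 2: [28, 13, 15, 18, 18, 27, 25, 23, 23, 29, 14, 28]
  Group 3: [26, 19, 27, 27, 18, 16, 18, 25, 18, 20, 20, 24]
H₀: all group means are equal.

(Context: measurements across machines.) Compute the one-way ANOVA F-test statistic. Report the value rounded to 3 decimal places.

test statistic = 45.055

Group means [42.57, 21.75, 21.50], grand mean 26.355
SSB = Σnᵢ(x̄ᵢ−x̄)² = 2378.132; SSW = ΣΣ(x−x̄ᵢ)² = 738.964
MSB = 2378.132/2 = 1189.0662; MSW = 738.964/28 = 26.3916
F = MSB/MSW = 45.0548
df = (2, 28)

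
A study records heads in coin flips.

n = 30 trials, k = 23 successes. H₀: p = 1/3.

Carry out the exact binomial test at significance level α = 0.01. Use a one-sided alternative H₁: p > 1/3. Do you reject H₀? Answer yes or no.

Exact binomial: n=30, k=23, p₀=1/3=0.3333
P(X≥23) from Σ C(n,i)·p₀^i·(1−p₀)^(n−i)
p-value (one-sided, H₁ greater) = 0.00000
At α=0.01: p < α → reject H₀

reject H₀: yes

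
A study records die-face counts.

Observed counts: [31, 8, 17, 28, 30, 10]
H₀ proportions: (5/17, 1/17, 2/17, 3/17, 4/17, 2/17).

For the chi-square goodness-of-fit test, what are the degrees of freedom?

df = k − 1 = 6 − 1 = 5

degrees of freedom = 5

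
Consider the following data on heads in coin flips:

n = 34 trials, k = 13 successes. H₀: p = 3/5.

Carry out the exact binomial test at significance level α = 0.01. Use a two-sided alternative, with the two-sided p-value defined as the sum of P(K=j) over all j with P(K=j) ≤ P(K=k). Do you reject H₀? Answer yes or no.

reject H₀: no

Exact binomial: n=34, k=13, p₀=3/5=0.6000
P(X=j) = C(n,j)·p₀^j·(1−p₀)^(n−j); p = Σ P(X=j) over j with P(X=j) ≤ P(X=13)
p-value (two-sided) = 0.01321
At α=0.01: p ≥ α → fail to reject H₀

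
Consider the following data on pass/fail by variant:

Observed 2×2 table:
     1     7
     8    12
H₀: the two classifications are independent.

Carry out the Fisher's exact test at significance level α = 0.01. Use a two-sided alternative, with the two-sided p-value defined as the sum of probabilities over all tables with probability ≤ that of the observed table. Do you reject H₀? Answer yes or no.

reject H₀: no

Margins: r₁=8, r₂=20, c₁=9, c₂=19, n=28
p_obs = C(8,1)·C(20,8)/C(28,9); sum pmf over tables with pmf ≤ p_obs
p-value (two-sided) = 0.21435
At α=0.01: p ≥ α → fail to reject H₀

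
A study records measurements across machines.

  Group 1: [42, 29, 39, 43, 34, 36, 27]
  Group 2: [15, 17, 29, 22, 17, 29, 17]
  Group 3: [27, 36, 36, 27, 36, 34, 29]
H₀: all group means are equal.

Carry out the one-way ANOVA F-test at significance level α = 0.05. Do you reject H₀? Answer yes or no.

Group means [35.71, 20.86, 32.14], grand mean 29.571
SSB = Σnᵢ(x̄ᵢ−x̄)² = 842.000; SSW = ΣΣ(x−x̄ᵢ)² = 551.143
MSB = 842.000/2 = 421.0000; MSW = 551.143/18 = 30.6190
F = MSB/MSW = 13.7496
df = (2, 18)
p-value (upper-tail) = 0.00024
At α=0.05: p < α → reject H₀

reject H₀: yes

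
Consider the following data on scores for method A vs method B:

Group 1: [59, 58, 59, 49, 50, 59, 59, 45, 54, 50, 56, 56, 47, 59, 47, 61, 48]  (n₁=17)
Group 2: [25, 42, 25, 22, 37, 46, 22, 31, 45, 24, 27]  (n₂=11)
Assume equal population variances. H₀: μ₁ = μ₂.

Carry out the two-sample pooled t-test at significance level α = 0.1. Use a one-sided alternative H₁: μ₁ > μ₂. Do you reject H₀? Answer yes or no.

x̄₁=53.882, s₁=5.419, n₁=17
x̄₂=31.455, s₂=9.353, n₂=11
s_p² = [16·5.419² + 10·9.353²]/26 = 51.7112
SE = √(s_p²·(1/17+1/11)) = 2.7826
t = (53.882−31.455)/2.7826 = 8.0600
df = 26
p-value (one-sided, H₁ greater) = 0.00000
At α=0.1: p < α → reject H₀

reject H₀: yes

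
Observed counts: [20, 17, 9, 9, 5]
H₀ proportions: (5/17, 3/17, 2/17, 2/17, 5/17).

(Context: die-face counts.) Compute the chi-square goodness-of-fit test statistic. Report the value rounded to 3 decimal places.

test statistic = 14.328

n = 60; E_i = n·p_i = [17.65, 10.59, 7.06, 7.06, 17.65]
χ² = (20−17.65)²/17.65 + (17−10.59)²/10.59 + (9−7.06)²/7.06 + (9−7.06)²/7.06 + (5−17.65)²/17.65 = 14.3278
df = 4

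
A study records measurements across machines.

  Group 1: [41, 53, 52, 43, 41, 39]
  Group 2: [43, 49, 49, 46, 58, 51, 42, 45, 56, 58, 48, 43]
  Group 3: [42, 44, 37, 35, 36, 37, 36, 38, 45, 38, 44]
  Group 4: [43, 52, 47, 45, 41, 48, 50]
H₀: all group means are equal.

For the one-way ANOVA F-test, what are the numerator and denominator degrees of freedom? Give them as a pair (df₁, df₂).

k = 4 groups, N = 36 total
df = (k−1, N−k) = (4−1, 36−4) = (3, 32)

degrees of freedom = [3, 32]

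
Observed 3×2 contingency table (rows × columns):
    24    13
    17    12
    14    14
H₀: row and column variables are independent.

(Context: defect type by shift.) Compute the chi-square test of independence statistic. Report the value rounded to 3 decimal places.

test statistic = 1.451

Row totals [37, 29, 28], col totals [55, 39], n=94
χ² = (24−21.65)²/21.65 + (13−15.35)²/15.35 + (17−16.97)²/16.97 + (12−12.03)²/12.03 + (14−16.38)²/16.38 + (14−11.62)²/11.62 = 1.4510
df = 2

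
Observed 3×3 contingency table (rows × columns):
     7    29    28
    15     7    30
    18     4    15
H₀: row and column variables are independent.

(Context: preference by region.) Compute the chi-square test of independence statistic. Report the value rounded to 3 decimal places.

Row totals [64, 52, 37], col totals [40, 40, 73], n=153
χ² = (7−16.73)²/16.73 + (29−16.73)²/16.73 + (28−30.54)²/30.54 + (15−13.59)²/13.59 + (7−13.59)²/13.59 + (30−24.81)²/24.81 + (18−9.67)²/9.67 + (4−9.67)²/9.67 + (15−17.65)²/17.65 = 30.1898
df = 4

test statistic = 30.190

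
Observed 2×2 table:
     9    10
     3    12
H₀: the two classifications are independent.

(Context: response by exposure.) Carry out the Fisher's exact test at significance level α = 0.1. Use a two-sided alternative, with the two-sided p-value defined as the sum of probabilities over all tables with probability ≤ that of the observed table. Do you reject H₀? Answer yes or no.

reject H₀: no

Margins: r₁=19, r₂=15, c₁=12, c₂=22, n=34
p_obs = C(19,9)·C(15,3)/C(34,12); sum pmf over tables with pmf ≤ p_obs
p-value (two-sided) = 0.15181
At α=0.1: p ≥ α → fail to reject H₀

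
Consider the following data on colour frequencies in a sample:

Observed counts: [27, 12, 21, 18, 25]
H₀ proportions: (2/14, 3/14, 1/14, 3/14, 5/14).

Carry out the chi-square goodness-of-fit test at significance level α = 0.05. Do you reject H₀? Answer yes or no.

reject H₀: yes

n = 103; E_i = n·p_i = [14.71, 22.07, 7.36, 22.07, 36.79]
χ² = (27−14.71)²/14.71 + (12−22.07)²/22.07 + (21−7.36)²/7.36 + (18−22.07)²/22.07 + (25−36.79)²/36.79 = 44.6796
df = 4
p-value (upper-tail) = 0.00000
At α=0.05: p < α → reject H₀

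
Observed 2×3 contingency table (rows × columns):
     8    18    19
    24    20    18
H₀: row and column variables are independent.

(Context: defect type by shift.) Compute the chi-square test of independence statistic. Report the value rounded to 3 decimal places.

Row totals [45, 62], col totals [32, 38, 37], n=107
χ² = (8−13.46)²/13.46 + (18−15.98)²/15.98 + (19−15.56)²/15.56 + (24−18.54)²/18.54 + (20−22.02)²/22.02 + (18−21.44)²/21.44 = 5.5720
df = 2

test statistic = 5.572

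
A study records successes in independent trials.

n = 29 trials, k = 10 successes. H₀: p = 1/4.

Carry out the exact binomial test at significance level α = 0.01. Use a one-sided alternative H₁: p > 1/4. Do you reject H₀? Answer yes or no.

reject H₀: no

Exact binomial: n=29, k=10, p₀=1/4=0.2500
P(X≥10) from Σ C(n,i)·p₀^i·(1−p₀)^(n−i)
p-value (one-sided, H₁ greater) = 0.16630
At α=0.01: p ≥ α → fail to reject H₀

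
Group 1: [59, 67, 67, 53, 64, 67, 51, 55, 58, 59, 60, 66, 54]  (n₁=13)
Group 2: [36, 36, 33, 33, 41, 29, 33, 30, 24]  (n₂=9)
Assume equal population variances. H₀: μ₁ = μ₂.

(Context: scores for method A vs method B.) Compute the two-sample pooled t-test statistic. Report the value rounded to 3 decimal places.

test statistic = 11.622

x̄₁=60.000, s₁=5.745, n₁=13
x̄₂=32.778, s₂=4.842, n₂=9
s_p² = [12·5.745² + 8·4.842²]/20 = 29.1778
SE = √(s_p²·(1/13+1/9)) = 2.3423
t = (60.000−32.778)/2.3423 = 11.6220
df = 20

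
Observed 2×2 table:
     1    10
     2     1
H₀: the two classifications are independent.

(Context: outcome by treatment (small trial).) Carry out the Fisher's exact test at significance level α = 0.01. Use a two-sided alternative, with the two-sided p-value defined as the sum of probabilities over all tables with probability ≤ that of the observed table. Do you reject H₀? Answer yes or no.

reject H₀: no

Margins: r₁=11, r₂=3, c₁=3, c₂=11, n=14
p_obs = C(11,1)·C(3,2)/C(14,3); sum pmf over tables with pmf ≤ p_obs
p-value (two-sided) = 0.09341
At α=0.01: p ≥ α → fail to reject H₀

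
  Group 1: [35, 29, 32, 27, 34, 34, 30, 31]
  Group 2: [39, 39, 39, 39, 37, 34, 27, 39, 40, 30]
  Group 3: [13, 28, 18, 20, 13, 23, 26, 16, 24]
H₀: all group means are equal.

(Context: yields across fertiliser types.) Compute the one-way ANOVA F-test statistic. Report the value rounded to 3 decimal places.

test statistic = 32.262

Group means [31.50, 36.30, 20.11], grand mean 29.481
SSB = Σnᵢ(x̄ᵢ−x̄)² = 1287.752; SSW = ΣΣ(x−x̄ᵢ)² = 478.989
MSB = 1287.752/2 = 643.8759; MSW = 478.989/24 = 19.9579
F = MSB/MSW = 32.2618
df = (2, 24)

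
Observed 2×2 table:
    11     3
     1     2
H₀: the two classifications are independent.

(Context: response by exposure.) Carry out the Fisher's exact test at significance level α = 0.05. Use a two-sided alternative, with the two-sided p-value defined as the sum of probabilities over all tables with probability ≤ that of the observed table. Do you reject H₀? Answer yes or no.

Margins: r₁=14, r₂=3, c₁=12, c₂=5, n=17
p_obs = C(14,11)·C(3,1)/C(17,12); sum pmf over tables with pmf ≤ p_obs
p-value (two-sided) = 0.19118
At α=0.05: p ≥ α → fail to reject H₀

reject H₀: no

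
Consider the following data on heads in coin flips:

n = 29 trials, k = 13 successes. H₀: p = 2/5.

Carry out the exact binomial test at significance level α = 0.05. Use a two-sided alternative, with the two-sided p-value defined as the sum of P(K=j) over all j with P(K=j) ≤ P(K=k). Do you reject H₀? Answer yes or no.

reject H₀: no

Exact binomial: n=29, k=13, p₀=2/5=0.4000
P(X=j) = C(n,j)·p₀^j·(1−p₀)^(n−j); p = Σ P(X=j) over j with P(X=j) ≤ P(X=13)
p-value (two-sided) = 0.70525
At α=0.05: p ≥ α → fail to reject H₀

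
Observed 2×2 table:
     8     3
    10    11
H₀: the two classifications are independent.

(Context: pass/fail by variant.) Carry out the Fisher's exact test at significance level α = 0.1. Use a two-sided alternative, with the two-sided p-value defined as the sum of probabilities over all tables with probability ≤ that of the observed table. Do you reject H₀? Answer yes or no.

Margins: r₁=11, r₂=21, c₁=18, c₂=14, n=32
p_obs = C(11,8)·C(21,10)/C(32,18); sum pmf over tables with pmf ≤ p_obs
p-value (two-sided) = 0.26564
At α=0.1: p ≥ α → fail to reject H₀

reject H₀: no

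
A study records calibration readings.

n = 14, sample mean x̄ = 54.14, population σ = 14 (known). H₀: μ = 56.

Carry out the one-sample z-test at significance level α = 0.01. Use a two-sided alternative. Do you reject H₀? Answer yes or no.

SE = σ/√n = 14/√14 = 3.7417
z = (x̄−μ₀)/SE = (54.14−56)/3.7417 = -0.4971
p-value (two-sided) = 0.61911
At α=0.01: p ≥ α → fail to reject H₀

reject H₀: no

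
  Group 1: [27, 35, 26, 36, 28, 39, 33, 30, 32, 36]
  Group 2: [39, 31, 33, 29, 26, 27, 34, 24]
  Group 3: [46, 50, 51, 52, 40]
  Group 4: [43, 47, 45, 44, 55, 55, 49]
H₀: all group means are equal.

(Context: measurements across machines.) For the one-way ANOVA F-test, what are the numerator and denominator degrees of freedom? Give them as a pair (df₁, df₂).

degrees of freedom = [3, 26]

k = 4 groups, N = 30 total
df = (k−1, N−k) = (4−1, 30−4) = (3, 26)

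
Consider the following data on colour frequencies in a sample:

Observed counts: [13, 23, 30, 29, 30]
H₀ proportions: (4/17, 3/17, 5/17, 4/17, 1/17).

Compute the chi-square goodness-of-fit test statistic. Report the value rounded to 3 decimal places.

test statistic = 80.201

n = 125; E_i = n·p_i = [29.41, 22.06, 36.76, 29.41, 7.35]
χ² = (13−29.41)²/29.41 + (23−22.06)²/22.06 + (30−36.76)²/36.76 + (29−29.41)²/29.41 + (30−7.35)²/7.35 = 80.2013
df = 4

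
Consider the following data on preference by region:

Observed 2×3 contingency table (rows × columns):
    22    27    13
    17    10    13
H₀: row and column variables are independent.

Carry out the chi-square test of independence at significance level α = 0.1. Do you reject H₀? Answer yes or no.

Row totals [62, 40], col totals [39, 37, 26], n=102
χ² = (22−23.71)²/23.71 + (27−22.49)²/22.49 + (13−15.80)²/15.80 + (17−15.29)²/15.29 + (10−14.51)²/14.51 + (13−10.20)²/10.20 = 3.8876
df = 2
p-value (upper-tail) = 0.14316
At α=0.1: p ≥ α → fail to reject H₀

reject H₀: no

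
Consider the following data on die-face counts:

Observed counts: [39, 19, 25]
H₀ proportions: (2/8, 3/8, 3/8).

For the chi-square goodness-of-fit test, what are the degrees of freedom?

degrees of freedom = 2

df = k − 1 = 3 − 1 = 2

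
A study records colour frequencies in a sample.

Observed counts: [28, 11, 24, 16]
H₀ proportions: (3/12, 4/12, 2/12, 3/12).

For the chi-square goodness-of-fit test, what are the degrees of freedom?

degrees of freedom = 3

df = k − 1 = 4 − 1 = 3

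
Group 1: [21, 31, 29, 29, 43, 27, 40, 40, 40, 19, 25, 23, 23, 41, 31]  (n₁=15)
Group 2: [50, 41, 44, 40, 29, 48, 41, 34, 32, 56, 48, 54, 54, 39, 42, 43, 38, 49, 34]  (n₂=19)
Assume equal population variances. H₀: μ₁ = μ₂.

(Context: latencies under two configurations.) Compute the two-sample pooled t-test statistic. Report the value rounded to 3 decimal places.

test statistic = -4.445

x̄₁=30.800, s₁=8.099, n₁=15
x̄₂=42.947, s₂=7.764, n₂=19
s_p² = [14·8.099² + 18·7.764²]/32 = 62.6046
SE = √(s_p²·(1/15+1/19)) = 2.7329
t = (30.800−42.947)/2.7329 = -4.4449
df = 32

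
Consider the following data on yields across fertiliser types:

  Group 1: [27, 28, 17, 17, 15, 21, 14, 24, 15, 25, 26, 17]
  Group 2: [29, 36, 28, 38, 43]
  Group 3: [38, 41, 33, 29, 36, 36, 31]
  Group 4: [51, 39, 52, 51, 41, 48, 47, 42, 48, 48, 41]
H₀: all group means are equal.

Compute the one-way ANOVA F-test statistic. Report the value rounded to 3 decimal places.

Group means [20.50, 34.80, 34.86, 46.18], grand mean 33.486
SSB = Σnᵢ(x̄ᵢ−x̄)² = 3818.449; SSW = ΣΣ(x−x̄ᵢ)² = 776.294
MSB = 3818.449/3 = 1272.8165; MSW = 776.294/31 = 25.0417
F = MSB/MSW = 50.8278
df = (3, 31)

test statistic = 50.828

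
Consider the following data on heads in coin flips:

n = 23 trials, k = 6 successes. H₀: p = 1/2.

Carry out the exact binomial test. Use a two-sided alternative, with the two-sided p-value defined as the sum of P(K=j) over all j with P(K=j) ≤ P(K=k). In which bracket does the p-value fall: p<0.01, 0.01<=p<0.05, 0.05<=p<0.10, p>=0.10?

p-value bracket: 0.01<=p<0.05

Exact binomial: n=23, k=6, p₀=1/2=0.5000
P(X=j) = C(n,j)·p₀^j·(1−p₀)^(n−j); p = Σ P(X=j) over j with P(X=j) ≤ P(X=6)
p-value (two-sided) = 0.03469
→ bracket: 0.01<=p<0.05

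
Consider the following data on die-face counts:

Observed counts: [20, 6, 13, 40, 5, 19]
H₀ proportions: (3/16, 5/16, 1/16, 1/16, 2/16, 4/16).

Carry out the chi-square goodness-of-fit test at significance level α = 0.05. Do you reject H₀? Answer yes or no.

reject H₀: yes

n = 103; E_i = n·p_i = [19.31, 32.19, 6.44, 6.44, 12.88, 25.75]
χ² = (20−19.31)²/19.31 + (6−32.19)²/32.19 + (13−6.44)²/6.44 + (40−6.44)²/6.44 + (5−12.88)²/12.88 + (19−25.75)²/25.75 = 209.5877
df = 5
p-value (upper-tail) = 0.00000
At α=0.05: p < α → reject H₀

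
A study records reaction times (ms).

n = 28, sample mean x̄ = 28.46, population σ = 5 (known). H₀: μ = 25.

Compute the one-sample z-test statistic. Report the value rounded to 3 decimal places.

test statistic = 3.662

SE = σ/√n = 5/√28 = 0.9449
z = (x̄−μ₀)/SE = (28.46−25)/0.9449 = 3.6617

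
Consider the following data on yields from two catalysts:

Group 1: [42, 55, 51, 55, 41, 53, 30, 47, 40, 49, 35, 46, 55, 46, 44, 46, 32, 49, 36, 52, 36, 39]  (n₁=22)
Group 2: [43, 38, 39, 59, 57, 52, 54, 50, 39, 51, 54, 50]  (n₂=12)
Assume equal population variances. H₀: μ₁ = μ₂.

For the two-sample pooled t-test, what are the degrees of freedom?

df = n₁ + n₂ − 2 = 22 + 12 − 2 = 32

degrees of freedom = 32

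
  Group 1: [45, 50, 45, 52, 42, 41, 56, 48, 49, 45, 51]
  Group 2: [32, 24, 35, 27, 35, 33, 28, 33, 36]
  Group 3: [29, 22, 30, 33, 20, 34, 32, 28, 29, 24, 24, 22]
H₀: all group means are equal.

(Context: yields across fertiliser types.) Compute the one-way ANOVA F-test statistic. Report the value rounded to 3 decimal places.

Group means [47.64, 31.44, 27.25], grand mean 35.438
SSB = Σnᵢ(x̄ᵢ−x̄)² = 2584.857; SSW = ΣΣ(x−x̄ᵢ)² = 587.018
MSB = 2584.857/2 = 1292.4287; MSW = 587.018/29 = 20.2420
F = MSB/MSW = 63.8489
df = (2, 29)

test statistic = 63.849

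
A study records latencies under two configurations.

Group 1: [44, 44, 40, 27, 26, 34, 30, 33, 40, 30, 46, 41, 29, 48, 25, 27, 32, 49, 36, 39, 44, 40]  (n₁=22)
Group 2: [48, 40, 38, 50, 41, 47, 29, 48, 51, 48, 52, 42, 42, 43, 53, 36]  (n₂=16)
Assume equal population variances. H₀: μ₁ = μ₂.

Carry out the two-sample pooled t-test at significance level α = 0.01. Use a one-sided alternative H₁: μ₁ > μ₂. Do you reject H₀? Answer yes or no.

x̄₁=36.545, s₁=7.602, n₁=22
x̄₂=44.250, s₂=6.557, n₂=16
s_p² = [21·7.602² + 15·6.557²]/36 = 51.6237
SE = √(s_p²·(1/22+1/16)) = 2.3607
t = (36.545−44.250)/2.3607 = -3.2636
df = 36
p-value (one-sided, H₁ greater) = 0.99879
At α=0.01: p ≥ α → fail to reject H₀

reject H₀: no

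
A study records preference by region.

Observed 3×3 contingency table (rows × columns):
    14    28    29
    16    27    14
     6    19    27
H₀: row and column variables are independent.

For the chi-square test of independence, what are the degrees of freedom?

degrees of freedom = 4

df = (r−1)(c−1) = (3−1)·(3−1) = 4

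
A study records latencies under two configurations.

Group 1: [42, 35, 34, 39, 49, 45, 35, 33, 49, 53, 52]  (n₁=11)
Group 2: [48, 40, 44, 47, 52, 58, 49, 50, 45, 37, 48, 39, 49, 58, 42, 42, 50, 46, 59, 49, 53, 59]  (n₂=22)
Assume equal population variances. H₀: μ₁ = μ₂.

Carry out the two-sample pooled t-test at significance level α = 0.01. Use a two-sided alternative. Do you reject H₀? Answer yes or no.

reject H₀: no

x̄₁=42.364, s₁=7.606, n₁=11
x̄₂=48.364, s₂=6.396, n₂=22
s_p² = [10·7.606² + 21·6.396²]/31 = 46.3754
SE = √(s_p²·(1/11+1/22)) = 2.5147
t = (42.364−48.364)/2.5147 = -2.3859
df = 31
p-value (two-sided) = 0.02333
At α=0.01: p ≥ α → fail to reject H₀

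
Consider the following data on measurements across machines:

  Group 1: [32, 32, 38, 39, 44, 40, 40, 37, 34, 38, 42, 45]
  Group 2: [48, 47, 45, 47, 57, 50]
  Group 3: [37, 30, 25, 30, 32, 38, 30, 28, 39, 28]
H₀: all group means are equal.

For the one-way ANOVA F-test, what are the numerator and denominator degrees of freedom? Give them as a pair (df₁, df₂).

k = 3 groups, N = 28 total
df = (k−1, N−k) = (3−1, 28−3) = (2, 25)

degrees of freedom = [2, 25]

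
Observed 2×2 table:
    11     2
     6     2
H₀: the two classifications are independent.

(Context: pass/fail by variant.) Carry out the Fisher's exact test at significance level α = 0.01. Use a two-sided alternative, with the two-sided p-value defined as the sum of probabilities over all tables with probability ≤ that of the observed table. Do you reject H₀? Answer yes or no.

Margins: r₁=13, r₂=8, c₁=17, c₂=4, n=21
p_obs = C(13,11)·C(8,6)/C(21,17); sum pmf over tables with pmf ≤ p_obs
p-value (two-sided) = 0.61771
At α=0.01: p ≥ α → fail to reject H₀

reject H₀: no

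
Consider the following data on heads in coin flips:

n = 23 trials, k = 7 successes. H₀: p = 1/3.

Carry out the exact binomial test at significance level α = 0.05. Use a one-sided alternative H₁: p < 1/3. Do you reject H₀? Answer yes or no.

Exact binomial: n=23, k=7, p₀=1/3=0.3333
P(X≤7) from Σ C(n,i)·p₀^i·(1−p₀)^(n−i)
p-value (one-sided, H₁ less) = 0.48069
At α=0.05: p ≥ α → fail to reject H₀

reject H₀: no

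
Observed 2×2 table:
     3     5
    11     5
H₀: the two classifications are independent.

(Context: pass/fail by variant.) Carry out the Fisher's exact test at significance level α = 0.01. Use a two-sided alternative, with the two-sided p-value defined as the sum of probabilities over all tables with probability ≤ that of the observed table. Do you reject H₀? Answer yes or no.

reject H₀: no

Margins: r₁=8, r₂=16, c₁=14, c₂=10, n=24
p_obs = C(8,3)·C(16,11)/C(24,14); sum pmf over tables with pmf ≤ p_obs
p-value (two-sided) = 0.20380
At α=0.01: p ≥ α → fail to reject H₀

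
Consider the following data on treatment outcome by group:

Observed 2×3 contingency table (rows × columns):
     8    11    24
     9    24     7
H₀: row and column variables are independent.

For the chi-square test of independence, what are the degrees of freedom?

degrees of freedom = 2

df = (r−1)(c−1) = (2−1)·(3−1) = 2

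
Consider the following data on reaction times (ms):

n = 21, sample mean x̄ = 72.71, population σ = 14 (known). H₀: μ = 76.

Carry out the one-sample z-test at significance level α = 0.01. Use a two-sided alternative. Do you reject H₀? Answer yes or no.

SE = σ/√n = 14/√21 = 3.0551
z = (x̄−μ₀)/SE = (72.71−76)/3.0551 = -1.0769
p-value (two-sided) = 0.28152
At α=0.01: p ≥ α → fail to reject H₀

reject H₀: no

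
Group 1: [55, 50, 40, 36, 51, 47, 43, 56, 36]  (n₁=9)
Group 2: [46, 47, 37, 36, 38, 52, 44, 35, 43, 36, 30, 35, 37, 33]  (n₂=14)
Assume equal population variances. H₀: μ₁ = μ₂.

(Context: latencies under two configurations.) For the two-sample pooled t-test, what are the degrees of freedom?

df = n₁ + n₂ − 2 = 9 + 14 − 2 = 21

degrees of freedom = 21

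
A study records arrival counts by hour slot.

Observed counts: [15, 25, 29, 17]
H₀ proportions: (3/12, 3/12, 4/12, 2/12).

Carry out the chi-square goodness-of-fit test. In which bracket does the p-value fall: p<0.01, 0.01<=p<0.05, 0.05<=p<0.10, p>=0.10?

n = 86; E_i = n·p_i = [21.50, 21.50, 28.67, 14.33]
χ² = (15−21.50)²/21.50 + (25−21.50)²/21.50 + (29−28.67)²/28.67 + (17−14.33)²/14.33 = 3.0349
df = 3
p-value (upper-tail) = 0.38628
→ bracket: p>=0.10

p-value bracket: p>=0.10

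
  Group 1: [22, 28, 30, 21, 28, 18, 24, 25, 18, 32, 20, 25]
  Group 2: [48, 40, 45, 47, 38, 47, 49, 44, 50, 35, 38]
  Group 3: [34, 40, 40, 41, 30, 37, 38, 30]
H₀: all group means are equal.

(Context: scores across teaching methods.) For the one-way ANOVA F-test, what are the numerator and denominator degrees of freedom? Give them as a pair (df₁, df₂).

k = 3 groups, N = 31 total
df = (k−1, N−k) = (3−1, 31−3) = (2, 28)

degrees of freedom = [2, 28]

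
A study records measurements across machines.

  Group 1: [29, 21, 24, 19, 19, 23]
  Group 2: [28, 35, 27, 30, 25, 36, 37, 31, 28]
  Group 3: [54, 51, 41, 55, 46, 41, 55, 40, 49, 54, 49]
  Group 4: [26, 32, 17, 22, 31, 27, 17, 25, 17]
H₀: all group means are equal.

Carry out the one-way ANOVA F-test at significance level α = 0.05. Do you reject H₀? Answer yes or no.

reject H₀: yes

Group means [22.50, 30.78, 48.64, 23.78], grand mean 33.171
SSB = Σnᵢ(x̄ᵢ−x̄)² = 4159.815; SSW = ΣΣ(x−x̄ᵢ)² = 839.157
MSB = 4159.815/3 = 1386.6050; MSW = 839.157/31 = 27.0696
F = MSB/MSW = 51.2238
df = (3, 31)
p-value (upper-tail) = 0.00000
At α=0.05: p < α → reject H₀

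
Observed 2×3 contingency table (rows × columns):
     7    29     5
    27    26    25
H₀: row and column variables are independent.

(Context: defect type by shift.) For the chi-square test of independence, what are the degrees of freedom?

degrees of freedom = 2

df = (r−1)(c−1) = (2−1)·(3−1) = 2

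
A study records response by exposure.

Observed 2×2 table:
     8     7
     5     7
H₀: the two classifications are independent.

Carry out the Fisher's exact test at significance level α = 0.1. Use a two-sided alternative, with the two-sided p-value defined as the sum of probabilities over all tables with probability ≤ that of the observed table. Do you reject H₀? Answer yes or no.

Margins: r₁=15, r₂=12, c₁=13, c₂=14, n=27
p_obs = C(15,8)·C(12,5)/C(27,13); sum pmf over tables with pmf ≤ p_obs
p-value (two-sided) = 0.70357
At α=0.1: p ≥ α → fail to reject H₀

reject H₀: no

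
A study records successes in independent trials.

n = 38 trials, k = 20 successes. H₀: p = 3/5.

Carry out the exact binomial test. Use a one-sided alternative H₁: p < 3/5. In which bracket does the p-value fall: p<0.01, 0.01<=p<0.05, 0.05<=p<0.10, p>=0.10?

p-value bracket: p>=0.10

Exact binomial: n=38, k=20, p₀=3/5=0.6000
P(X≤20) from Σ C(n,i)·p₀^i·(1−p₀)^(n−i)
p-value (one-sided, H₁ less) = 0.22195
→ bracket: p>=0.10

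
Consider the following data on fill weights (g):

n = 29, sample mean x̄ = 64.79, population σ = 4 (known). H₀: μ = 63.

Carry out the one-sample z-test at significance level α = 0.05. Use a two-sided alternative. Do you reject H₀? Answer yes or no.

reject H₀: yes

SE = σ/√n = 4/√29 = 0.7428
z = (x̄−μ₀)/SE = (64.79−63)/0.7428 = 2.4099
p-value (two-sided) = 0.01596
At α=0.05: p < α → reject H₀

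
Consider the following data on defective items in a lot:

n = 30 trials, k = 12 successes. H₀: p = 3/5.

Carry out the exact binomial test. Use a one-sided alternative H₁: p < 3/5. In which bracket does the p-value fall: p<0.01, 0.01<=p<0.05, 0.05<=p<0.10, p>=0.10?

p-value bracket: 0.01<=p<0.05

Exact binomial: n=30, k=12, p₀=3/5=0.6000
P(X≤12) from Σ C(n,i)·p₀^i·(1−p₀)^(n−i)
p-value (one-sided, H₁ less) = 0.02124
→ bracket: 0.01<=p<0.05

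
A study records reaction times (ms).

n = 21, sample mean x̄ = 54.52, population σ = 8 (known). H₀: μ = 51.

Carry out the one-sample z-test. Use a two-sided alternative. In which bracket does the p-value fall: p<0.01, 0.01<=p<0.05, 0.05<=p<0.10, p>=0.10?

SE = σ/√n = 8/√21 = 1.7457
z = (x̄−μ₀)/SE = (54.52−51)/1.7457 = 2.0163
p-value (two-sided) = 0.04377
→ bracket: 0.01<=p<0.05

p-value bracket: 0.01<=p<0.05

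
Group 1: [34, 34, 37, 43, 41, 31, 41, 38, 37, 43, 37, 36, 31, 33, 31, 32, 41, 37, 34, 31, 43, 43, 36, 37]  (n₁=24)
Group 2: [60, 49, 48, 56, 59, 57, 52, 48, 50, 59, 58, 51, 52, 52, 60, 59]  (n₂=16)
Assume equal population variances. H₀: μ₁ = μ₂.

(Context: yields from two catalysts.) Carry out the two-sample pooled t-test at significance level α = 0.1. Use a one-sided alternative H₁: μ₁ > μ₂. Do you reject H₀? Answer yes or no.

reject H₀: no

x̄₁=36.708, s₁=4.196, n₁=24
x̄₂=54.375, s₂=4.530, n₂=16
s_p² = [23·4.196² + 15·4.530²]/38 = 18.7555
SE = √(s_p²·(1/24+1/16)) = 1.3977
t = (36.708−54.375)/1.3977 = -12.6394
df = 38
p-value (one-sided, H₁ greater) = 1.00000
At α=0.1: p ≥ α → fail to reject H₀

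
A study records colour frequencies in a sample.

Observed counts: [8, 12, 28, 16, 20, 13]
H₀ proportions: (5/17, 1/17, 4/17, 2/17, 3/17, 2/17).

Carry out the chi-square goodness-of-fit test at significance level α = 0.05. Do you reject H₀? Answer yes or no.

n = 97; E_i = n·p_i = [28.53, 5.71, 22.82, 11.41, 17.12, 11.41]
χ² = (8−28.53)²/28.53 + (12−5.71)²/5.71 + (28−22.82)²/22.82 + (16−11.41)²/11.41 + (20−17.12)²/17.12 + (13−11.41)²/11.41 = 25.4409
df = 5
p-value (upper-tail) = 0.00011
At α=0.05: p < α → reject H₀

reject H₀: yes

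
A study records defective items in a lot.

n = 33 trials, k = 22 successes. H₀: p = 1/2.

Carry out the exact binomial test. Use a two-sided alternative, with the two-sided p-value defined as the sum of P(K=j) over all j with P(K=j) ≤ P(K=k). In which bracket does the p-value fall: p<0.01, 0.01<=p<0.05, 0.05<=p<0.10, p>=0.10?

p-value bracket: 0.05<=p<0.10

Exact binomial: n=33, k=22, p₀=1/2=0.5000
P(X=j) = C(n,j)·p₀^j·(1−p₀)^(n−j); p = Σ P(X=j) over j with P(X=j) ≤ P(X=22)
p-value (two-sided) = 0.08014
→ bracket: 0.05<=p<0.10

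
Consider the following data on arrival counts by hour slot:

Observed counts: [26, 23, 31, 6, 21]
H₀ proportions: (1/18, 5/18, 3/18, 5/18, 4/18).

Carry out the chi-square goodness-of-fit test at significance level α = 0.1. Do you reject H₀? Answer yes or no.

n = 107; E_i = n·p_i = [5.94, 29.72, 17.83, 29.72, 23.78]
χ² = (26−5.94)²/5.94 + (23−29.72)²/29.72 + (31−17.83)²/17.83 + (6−29.72)²/29.72 + (21−23.78)²/23.78 = 98.1636
df = 4
p-value (upper-tail) = 0.00000
At α=0.1: p < α → reject H₀

reject H₀: yes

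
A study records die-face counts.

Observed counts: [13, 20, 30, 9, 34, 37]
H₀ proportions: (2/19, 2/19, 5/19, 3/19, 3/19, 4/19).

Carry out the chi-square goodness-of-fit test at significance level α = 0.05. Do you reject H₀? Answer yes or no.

reject H₀: yes

n = 143; E_i = n·p_i = [15.05, 15.05, 37.63, 22.58, 22.58, 30.11]
χ² = (13−15.05)²/15.05 + (20−15.05)²/15.05 + (30−37.63)²/37.63 + (9−22.58)²/22.58 + (34−22.58)²/22.58 + (37−30.11)²/30.11 = 18.9761
df = 5
p-value (upper-tail) = 0.00194
At α=0.05: p < α → reject H₀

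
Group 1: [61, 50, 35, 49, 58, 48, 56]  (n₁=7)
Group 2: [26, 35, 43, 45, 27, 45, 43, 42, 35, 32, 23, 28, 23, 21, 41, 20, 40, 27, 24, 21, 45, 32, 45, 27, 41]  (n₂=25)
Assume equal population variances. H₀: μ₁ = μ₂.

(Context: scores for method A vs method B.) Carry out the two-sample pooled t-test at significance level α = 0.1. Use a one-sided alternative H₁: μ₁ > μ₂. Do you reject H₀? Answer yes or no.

reject H₀: yes

x̄₁=51.000, s₁=8.602, n₁=7
x̄₂=33.240, s₂=9.043, n₂=25
s_p² = [6·8.602² + 24·9.043²]/30 = 80.2187
SE = √(s_p²·(1/7+1/25)) = 3.8300
t = (51.000−33.240)/3.8300 = 4.6371
df = 30
p-value (one-sided, H₁ greater) = 0.00003
At α=0.1: p < α → reject H₀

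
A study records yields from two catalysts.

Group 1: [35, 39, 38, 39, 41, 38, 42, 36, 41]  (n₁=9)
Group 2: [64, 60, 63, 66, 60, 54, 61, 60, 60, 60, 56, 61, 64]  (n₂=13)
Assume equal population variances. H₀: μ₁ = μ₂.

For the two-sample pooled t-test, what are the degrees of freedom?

degrees of freedom = 20

df = n₁ + n₂ − 2 = 9 + 13 − 2 = 20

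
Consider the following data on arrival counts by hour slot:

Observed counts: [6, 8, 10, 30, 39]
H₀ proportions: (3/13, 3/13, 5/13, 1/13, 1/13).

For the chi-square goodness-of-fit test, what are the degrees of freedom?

df = k − 1 = 5 − 1 = 4

degrees of freedom = 4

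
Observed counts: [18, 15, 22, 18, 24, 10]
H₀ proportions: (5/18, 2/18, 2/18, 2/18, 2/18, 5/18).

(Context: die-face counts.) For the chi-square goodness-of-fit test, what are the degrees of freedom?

df = k − 1 = 6 − 1 = 5

degrees of freedom = 5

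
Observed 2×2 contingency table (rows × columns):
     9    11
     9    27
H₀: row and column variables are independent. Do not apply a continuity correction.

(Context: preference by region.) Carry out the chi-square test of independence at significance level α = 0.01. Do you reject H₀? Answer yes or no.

reject H₀: no

Row totals [20, 36], col totals [18, 38], n=56
χ² = (9−6.43)²/6.43 + (11−13.57)²/13.57 + (9−11.57)²/11.57 + (27−24.43)²/24.43 = 2.3579
df = 1
p-value (upper-tail) = 0.12465
At α=0.01: p ≥ α → fail to reject H₀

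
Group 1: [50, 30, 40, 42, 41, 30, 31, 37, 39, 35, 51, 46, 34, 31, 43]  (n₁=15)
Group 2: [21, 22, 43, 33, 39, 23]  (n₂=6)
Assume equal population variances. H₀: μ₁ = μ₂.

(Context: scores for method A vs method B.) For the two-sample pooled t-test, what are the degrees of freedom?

df = n₁ + n₂ − 2 = 15 + 6 − 2 = 19

degrees of freedom = 19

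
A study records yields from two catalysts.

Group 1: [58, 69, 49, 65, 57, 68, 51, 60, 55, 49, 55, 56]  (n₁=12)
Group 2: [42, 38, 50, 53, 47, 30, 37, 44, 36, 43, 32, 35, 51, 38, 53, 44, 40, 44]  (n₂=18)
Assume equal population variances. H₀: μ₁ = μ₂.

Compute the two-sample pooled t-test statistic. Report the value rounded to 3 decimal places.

x̄₁=57.667, s₁=6.787, n₁=12
x̄₂=42.056, s₂=6.924, n₂=18
s_p² = [11·6.787² + 17·6.924²]/28 = 47.2004
SE = √(s_p²·(1/12+1/18)) = 2.5604
t = (57.667−42.056)/2.5604 = 6.0972
df = 28

test statistic = 6.097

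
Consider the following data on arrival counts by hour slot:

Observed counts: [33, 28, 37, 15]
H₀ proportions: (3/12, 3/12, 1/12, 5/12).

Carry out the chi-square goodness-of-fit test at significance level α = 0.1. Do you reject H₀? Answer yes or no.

reject H₀: yes

n = 113; E_i = n·p_i = [28.25, 28.25, 9.42, 47.08]
χ² = (33−28.25)²/28.25 + (28−28.25)²/28.25 + (37−9.42)²/9.42 + (15−47.08)²/47.08 = 103.4602
df = 3
p-value (upper-tail) = 0.00000
At α=0.1: p < α → reject H₀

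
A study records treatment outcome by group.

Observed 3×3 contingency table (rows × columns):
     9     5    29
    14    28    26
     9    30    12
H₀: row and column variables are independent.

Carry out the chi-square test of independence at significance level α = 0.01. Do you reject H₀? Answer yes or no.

Row totals [43, 68, 51], col totals [32, 63, 67], n=162
χ² = (9−8.49)²/8.49 + (5−16.72)²/16.72 + (29−17.78)²/17.78 + (14−13.43)²/13.43 + (28−26.44)²/26.44 + (26−28.12)²/28.12 + (9−10.07)²/10.07 + (30−19.83)²/19.83 + (12−21.09)²/21.09 = 24.8427
df = 4
p-value (upper-tail) = 0.00005
At α=0.01: p < α → reject H₀

reject H₀: yes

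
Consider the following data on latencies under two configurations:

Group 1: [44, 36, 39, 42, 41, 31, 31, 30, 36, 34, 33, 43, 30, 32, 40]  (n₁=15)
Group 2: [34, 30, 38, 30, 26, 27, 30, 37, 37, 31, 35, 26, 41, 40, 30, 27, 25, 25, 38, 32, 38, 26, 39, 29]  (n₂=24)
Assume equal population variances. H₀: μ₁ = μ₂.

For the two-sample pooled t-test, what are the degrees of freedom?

df = n₁ + n₂ − 2 = 15 + 24 − 2 = 37

degrees of freedom = 37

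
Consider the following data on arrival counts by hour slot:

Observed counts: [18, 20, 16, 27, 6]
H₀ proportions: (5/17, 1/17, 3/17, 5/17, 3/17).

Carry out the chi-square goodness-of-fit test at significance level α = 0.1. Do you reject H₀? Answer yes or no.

reject H₀: yes

n = 87; E_i = n·p_i = [25.59, 5.12, 15.35, 25.59, 15.35]
χ² = (18−25.59)²/25.59 + (20−5.12)²/5.12 + (16−15.35)²/15.35 + (27−25.59)²/25.59 + (6−15.35)²/15.35 = 51.3318
df = 4
p-value (upper-tail) = 0.00000
At α=0.1: p < α → reject H₀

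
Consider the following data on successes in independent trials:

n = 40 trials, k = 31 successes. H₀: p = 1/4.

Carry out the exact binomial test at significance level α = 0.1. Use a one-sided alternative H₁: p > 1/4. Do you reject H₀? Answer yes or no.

reject H₀: yes

Exact binomial: n=40, k=31, p₀=1/4=0.2500
P(X≥31) from Σ C(n,i)·p₀^i·(1−p₀)^(n−i)
p-value (one-sided, H₁ greater) = 0.00000
At α=0.1: p < α → reject H₀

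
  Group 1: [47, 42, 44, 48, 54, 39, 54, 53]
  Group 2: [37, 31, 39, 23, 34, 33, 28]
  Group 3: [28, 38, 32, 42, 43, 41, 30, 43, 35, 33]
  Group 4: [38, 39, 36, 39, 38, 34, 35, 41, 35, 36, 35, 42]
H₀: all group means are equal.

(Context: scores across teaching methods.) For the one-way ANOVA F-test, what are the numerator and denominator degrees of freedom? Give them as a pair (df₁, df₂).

k = 4 groups, N = 37 total
df = (k−1, N−k) = (4−1, 37−4) = (3, 33)

degrees of freedom = [3, 33]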